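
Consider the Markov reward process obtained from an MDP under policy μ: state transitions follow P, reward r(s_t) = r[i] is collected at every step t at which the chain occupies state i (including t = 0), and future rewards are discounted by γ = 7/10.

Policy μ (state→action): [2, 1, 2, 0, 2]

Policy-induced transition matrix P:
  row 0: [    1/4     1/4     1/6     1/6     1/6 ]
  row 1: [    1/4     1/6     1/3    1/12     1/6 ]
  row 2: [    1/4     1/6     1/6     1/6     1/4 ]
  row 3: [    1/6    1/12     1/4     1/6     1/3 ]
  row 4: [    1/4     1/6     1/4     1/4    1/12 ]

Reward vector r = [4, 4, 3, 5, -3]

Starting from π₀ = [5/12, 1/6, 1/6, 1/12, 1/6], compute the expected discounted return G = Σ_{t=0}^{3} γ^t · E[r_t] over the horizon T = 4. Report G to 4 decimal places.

G = 6.7637

t=0: π = [0.4167, 0.1667, 0.1667, 0.0833, 0.1667], E[r] = 2.7500, γ^t·E[r] = 2.750000, running G = 2.750000
t=1: π = [0.2431, 0.1944, 0.2153, 0.1667, 0.1806], E[r] = 2.6875, γ^t·E[r] = 1.881250, running G = 4.631250
t=2: π = [0.2361, 0.1730, 0.2280, 0.1655, 0.1973], E[r] = 2.5561, γ^t·E[r] = 1.252506, running G = 5.883756
t=3: π = [0.2362, 0.1726, 0.2257, 0.1687, 0.1968], E[r] = 2.5653, γ^t·E[r] = 0.879897, running G = 6.763653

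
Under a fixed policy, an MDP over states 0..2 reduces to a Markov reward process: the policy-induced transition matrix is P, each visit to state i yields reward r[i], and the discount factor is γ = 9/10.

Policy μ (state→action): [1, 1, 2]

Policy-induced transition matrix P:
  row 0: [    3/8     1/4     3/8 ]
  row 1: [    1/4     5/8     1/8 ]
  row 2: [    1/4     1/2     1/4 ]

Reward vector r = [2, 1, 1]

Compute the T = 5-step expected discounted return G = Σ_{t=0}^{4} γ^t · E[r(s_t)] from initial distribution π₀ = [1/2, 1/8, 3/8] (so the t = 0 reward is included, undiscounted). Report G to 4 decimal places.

t=0: π = [0.5000, 0.1250, 0.3750], E[r] = 1.5000, γ^t·E[r] = 1.500000, running G = 1.500000
t=1: π = [0.3125, 0.3906, 0.2969], E[r] = 1.3125, γ^t·E[r] = 1.181250, running G = 2.681250
t=2: π = [0.2891, 0.4707, 0.2402], E[r] = 1.2891, γ^t·E[r] = 1.044141, running G = 3.725391
t=3: π = [0.2861, 0.4866, 0.2273], E[r] = 1.2861, γ^t·E[r] = 0.937591, running G = 4.662981
t=4: π = [0.2858, 0.4893, 0.2249], E[r] = 1.2858, γ^t·E[r] = 0.843591, running G = 5.506573

G = 5.5066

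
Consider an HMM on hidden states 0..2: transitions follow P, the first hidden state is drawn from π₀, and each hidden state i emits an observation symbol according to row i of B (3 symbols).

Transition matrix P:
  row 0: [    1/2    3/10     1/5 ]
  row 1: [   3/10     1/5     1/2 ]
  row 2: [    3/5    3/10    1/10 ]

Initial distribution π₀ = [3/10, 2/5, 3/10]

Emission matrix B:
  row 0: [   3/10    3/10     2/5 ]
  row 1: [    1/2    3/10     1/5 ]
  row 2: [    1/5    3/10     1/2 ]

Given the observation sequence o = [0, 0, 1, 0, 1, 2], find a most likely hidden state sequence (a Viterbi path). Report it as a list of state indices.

t=0: δ = [9.000e-02, 2.000e-01, 6.000e-02]  (obs o_0=0)
t=1: δ = [1.800e-02, 2.000e-02, 2.000e-02]  ψ = [1, 1, 1]  (obs o_1=0)
t=2: δ = [3.600e-03, 1.800e-03, 3.000e-03]  ψ = [2, 2, 1]  (obs o_2=1)
t=3: δ = [5.400e-04, 5.400e-04, 1.800e-04]  ψ = [0, 0, 1]  (obs o_3=0)
t=4: δ = [8.100e-05, 4.860e-05, 8.100e-05]  ψ = [0, 0, 1]  (obs o_4=1)
t=5: δ = [1.944e-05, 4.860e-06, 1.215e-05]  ψ = [2, 0, 1]  (obs o_5=2)
backtrack: best end state = 0; path = [1, 2, 0, 1, 2, 0]

path = [1, 2, 0, 1, 2, 0]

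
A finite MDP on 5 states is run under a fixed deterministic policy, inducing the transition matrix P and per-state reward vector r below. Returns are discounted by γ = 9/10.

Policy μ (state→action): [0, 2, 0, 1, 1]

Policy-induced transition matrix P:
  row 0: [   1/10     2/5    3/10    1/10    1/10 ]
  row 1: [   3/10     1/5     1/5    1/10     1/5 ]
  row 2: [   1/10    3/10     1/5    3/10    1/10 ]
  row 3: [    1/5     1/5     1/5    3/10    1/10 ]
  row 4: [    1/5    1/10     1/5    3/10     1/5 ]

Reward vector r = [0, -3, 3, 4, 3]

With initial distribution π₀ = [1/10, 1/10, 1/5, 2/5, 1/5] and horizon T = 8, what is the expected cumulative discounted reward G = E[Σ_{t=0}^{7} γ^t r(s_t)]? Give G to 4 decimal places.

G = 8.2970

t=0: π = [0.1000, 0.1000, 0.2000, 0.4000, 0.2000], E[r] = 2.5000, γ^t·E[r] = 2.500000, running G = 2.500000
t=1: π = [0.1800, 0.2200, 0.2100, 0.2600, 0.1300], E[r] = 1.4000, γ^t·E[r] = 1.260000, running G = 3.760000
t=2: π = [0.1830, 0.2440, 0.2180, 0.2200, 0.1350], E[r] = 1.2070, γ^t·E[r] = 0.977670, running G = 4.737670
t=3: π = [0.1843, 0.2449, 0.2183, 0.2146, 0.1379], E[r] = 1.1923, γ^t·E[r] = 0.869187, running G = 5.606857
t=4: π = [0.1842, 0.2449, 0.2184, 0.2142, 0.1383], E[r] = 1.1921, γ^t·E[r] = 0.782117, running G = 6.388974
t=5: π = [0.1842, 0.2449, 0.2184, 0.2142, 0.1383], E[r] = 1.1923, γ^t·E[r] = 0.704062, running G = 7.093036
t=6: π = [0.1842, 0.2449, 0.2184, 0.2142, 0.1383], E[r] = 1.1924, γ^t·E[r] = 0.633683, running G = 7.726720
t=7: π = [0.1842, 0.2449, 0.2184, 0.2142, 0.1383], E[r] = 1.1924, γ^t·E[r] = 0.570318, running G = 8.297037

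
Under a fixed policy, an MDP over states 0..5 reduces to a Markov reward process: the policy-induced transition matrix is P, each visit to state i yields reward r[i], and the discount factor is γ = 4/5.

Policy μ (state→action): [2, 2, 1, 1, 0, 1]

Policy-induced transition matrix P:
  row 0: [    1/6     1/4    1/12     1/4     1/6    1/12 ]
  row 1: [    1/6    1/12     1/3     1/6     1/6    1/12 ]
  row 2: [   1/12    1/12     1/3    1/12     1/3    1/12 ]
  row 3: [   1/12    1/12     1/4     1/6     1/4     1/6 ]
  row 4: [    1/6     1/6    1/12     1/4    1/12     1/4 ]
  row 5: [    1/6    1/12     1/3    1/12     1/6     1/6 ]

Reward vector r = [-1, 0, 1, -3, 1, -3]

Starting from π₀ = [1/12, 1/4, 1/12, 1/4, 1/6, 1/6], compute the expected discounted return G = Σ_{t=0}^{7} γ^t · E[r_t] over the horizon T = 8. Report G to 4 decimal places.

G = -3.0282

t=0: π = [0.0833, 0.2500, 0.0833, 0.2500, 0.1667, 0.1667], E[r] = -1.0833, γ^t·E[r] = -1.083333, running G = -1.083333
t=1: π = [0.1389, 0.1111, 0.2500, 0.1667, 0.1875, 0.1458], E[r] = -0.6389, γ^t·E[r] = -0.511111, running G = -1.594444
t=2: π = [0.1319, 0.1221, 0.2378, 0.1609, 0.2066, 0.1406], E[r] = -0.5920, γ^t·E[r] = -0.378889, running G = -1.973333
t=3: π = [0.1334, 0.1225, 0.2353, 0.1633, 0.2025, 0.1429], E[r] = -0.6143, γ^t·E[r] = -0.314543, running G = -2.287877
t=4: π = [0.1334, 0.1224, 0.2357, 0.1631, 0.2026, 0.1426], E[r] = -0.6123, γ^t·E[r] = -0.250813, running G = -2.538690
t=5: π = [0.1334, 0.1225, 0.2357, 0.1631, 0.2027, 0.1426], E[r] = -0.6122, γ^t·E[r] = -0.200611, running G = -2.739301
t=6: π = [0.1334, 0.1225, 0.2357, 0.1631, 0.2027, 0.1426], E[r] = -0.6123, γ^t·E[r] = -0.160502, running G = -2.899802
t=7: π = [0.1334, 0.1225, 0.2357, 0.1631, 0.2027, 0.1426], E[r] = -0.6123, γ^t·E[r] = -0.128401, running G = -3.028203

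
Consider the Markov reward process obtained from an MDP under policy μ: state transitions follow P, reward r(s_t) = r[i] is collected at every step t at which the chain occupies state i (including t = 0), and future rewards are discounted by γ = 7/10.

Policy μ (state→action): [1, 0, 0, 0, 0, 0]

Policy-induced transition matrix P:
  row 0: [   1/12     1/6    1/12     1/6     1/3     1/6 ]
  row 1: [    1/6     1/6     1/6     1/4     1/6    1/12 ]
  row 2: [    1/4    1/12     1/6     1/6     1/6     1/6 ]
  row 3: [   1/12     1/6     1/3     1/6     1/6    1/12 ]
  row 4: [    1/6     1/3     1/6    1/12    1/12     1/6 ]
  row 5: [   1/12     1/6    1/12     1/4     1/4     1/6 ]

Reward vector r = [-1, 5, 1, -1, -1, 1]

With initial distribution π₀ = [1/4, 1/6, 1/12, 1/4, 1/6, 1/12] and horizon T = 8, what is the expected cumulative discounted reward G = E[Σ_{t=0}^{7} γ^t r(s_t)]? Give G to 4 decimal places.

G = 1.8994

t=0: π = [0.2500, 0.1667, 0.0833, 0.2500, 0.1667, 0.0833], E[r] = 0.3333, γ^t·E[r] = 0.333333, running G = 0.333333
t=1: π = [0.1250, 0.1875, 0.1806, 0.1736, 0.2014, 0.1319], E[r] = 0.7500, γ^t·E[r] = 0.525000, running G = 0.858333
t=2: π = [0.1458, 0.1852, 0.1742, 0.1765, 0.1817, 0.1366], E[r] = 0.7326, γ^t·E[r] = 0.358993, running G = 1.217326
t=3: π = [0.1429, 0.1824, 0.1726, 0.1783, 0.1872, 0.1365], E[r] = 0.7128, γ^t·E[r] = 0.244480, running G = 1.461807
t=4: π = [0.1429, 0.1835, 0.1731, 0.1776, 0.1863, 0.1366], E[r] = 0.7203, γ^t·E[r] = 0.172954, running G = 1.634760
t=5: π = [0.1430, 0.1833, 0.1730, 0.1778, 0.1863, 0.1366], E[r] = 0.7188, γ^t·E[r] = 0.120813, running G = 1.755574
t=6: π = [0.1430, 0.1833, 0.1730, 0.1778, 0.1864, 0.1366], E[r] = 0.7190, γ^t·E[r] = 0.084591, running G = 1.840165
t=7: π = [0.1430, 0.1833, 0.1730, 0.1778, 0.1863, 0.1366], E[r] = 0.7190, γ^t·E[r] = 0.059213, running G = 1.899378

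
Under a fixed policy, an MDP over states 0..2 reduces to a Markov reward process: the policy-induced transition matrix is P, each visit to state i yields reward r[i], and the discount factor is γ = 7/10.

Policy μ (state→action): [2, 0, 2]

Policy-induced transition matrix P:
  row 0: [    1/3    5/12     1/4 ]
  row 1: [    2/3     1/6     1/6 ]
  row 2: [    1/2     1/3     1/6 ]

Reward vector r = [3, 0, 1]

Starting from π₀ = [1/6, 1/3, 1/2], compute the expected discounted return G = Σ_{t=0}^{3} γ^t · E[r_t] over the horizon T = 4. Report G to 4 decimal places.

t=0: π = [0.1667, 0.3333, 0.5000], E[r] = 1.0000, γ^t·E[r] = 1.000000, running G = 1.000000
t=1: π = [0.5278, 0.2917, 0.1806], E[r] = 1.7639, γ^t·E[r] = 1.234722, running G = 2.234722
t=2: π = [0.4606, 0.3287, 0.2106], E[r] = 1.5926, γ^t·E[r] = 0.780370, running G = 3.015093
t=3: π = [0.4780, 0.3169, 0.2051], E[r] = 1.6391, γ^t·E[r] = 0.562205, running G = 3.577298

G = 3.5773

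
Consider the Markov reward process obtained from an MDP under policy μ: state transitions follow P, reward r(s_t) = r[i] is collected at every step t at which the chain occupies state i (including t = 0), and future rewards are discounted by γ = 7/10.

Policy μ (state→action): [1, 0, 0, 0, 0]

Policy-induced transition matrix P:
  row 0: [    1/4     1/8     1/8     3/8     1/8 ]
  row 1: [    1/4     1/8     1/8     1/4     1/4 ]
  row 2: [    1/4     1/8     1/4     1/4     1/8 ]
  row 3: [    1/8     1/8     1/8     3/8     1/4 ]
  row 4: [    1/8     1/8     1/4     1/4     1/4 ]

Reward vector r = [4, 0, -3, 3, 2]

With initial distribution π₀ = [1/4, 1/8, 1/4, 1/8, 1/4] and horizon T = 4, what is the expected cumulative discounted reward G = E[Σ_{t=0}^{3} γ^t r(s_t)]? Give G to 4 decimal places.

t=0: π = [0.2500, 0.1250, 0.2500, 0.1250, 0.2500], E[r] = 1.1250, γ^t·E[r] = 1.125000, running G = 1.125000
t=1: π = [0.2031, 0.1250, 0.1875, 0.2969, 0.1875], E[r] = 1.5156, γ^t·E[r] = 1.060938, running G = 2.185938
t=2: π = [0.1895, 0.1250, 0.1719, 0.3125, 0.2012], E[r] = 1.5820, γ^t·E[r] = 0.775195, running G = 2.961133
t=3: π = [0.1858, 0.1250, 0.1716, 0.3127, 0.2048], E[r] = 1.5762, γ^t·E[r] = 0.540627, running G = 3.501760

G = 3.5018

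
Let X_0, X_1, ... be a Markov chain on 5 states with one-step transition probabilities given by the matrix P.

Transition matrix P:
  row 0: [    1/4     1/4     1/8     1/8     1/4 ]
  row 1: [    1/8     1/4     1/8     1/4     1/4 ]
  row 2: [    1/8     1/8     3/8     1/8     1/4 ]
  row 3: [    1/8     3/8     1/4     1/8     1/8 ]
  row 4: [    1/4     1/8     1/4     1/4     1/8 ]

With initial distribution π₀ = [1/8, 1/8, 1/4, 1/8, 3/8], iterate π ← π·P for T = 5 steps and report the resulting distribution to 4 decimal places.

π = [0.1718, 0.2181, 0.2300, 0.1776, 0.2025]

t=0: π = [0.1250, 0.1250, 0.2500, 0.1250, 0.3750]
t=1: π = [0.1875, 0.1875, 0.2500, 0.1875, 0.1875]
t=2: π = [0.1719, 0.2188, 0.2344, 0.1719, 0.2031]
t=3: π = [0.1719, 0.2168, 0.2305, 0.1777, 0.2031]
t=4: π = [0.1719, 0.2180, 0.2302, 0.1775, 0.2024]
t=5: π = [0.1718, 0.2181, 0.2300, 0.1776, 0.2025]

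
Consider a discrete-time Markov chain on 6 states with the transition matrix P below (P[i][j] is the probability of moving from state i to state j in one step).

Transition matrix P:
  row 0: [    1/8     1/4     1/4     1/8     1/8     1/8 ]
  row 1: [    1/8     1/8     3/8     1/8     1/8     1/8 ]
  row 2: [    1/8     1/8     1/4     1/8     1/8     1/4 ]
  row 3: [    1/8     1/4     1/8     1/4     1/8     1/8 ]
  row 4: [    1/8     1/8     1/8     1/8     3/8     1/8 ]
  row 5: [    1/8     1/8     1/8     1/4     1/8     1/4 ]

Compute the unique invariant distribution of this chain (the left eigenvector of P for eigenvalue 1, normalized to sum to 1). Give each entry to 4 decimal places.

Balance equations π_j = Σ_i π_i·P[i][j]:
  π_0 = 1/8·π_0 + 1/8·π_1 + 1/8·π_2 + 1/8·π_3 + 1/8·π_4 + 1/8·π_5
  π_1 = 1/4·π_0 + 1/8·π_1 + 1/8·π_2 + 1/4·π_3 + 1/8·π_4 + 1/8·π_5
  π_2 = 1/4·π_0 + 3/8·π_1 + 1/4·π_2 + 1/8·π_3 + 1/8·π_4 + 1/8·π_5
  π_3 = 1/8·π_0 + 1/8·π_1 + 1/8·π_2 + 1/4·π_3 + 1/8·π_4 + 1/4·π_5
  π_4 = 1/8·π_0 + 1/8·π_1 + 1/8·π_2 + 1/8·π_3 + 3/8·π_4 + 1/8·π_5
  normalize: π_0 + π_1 + π_2 + π_3 + π_4 + π_5 = 1
Solving the linear system gives exactly π = [1/8, 443/2742, 2269/10968, 1837/10968, 1/6, 1891/10968].

π = [0.1250, 0.1616, 0.2069, 0.1675, 0.1667, 0.1724]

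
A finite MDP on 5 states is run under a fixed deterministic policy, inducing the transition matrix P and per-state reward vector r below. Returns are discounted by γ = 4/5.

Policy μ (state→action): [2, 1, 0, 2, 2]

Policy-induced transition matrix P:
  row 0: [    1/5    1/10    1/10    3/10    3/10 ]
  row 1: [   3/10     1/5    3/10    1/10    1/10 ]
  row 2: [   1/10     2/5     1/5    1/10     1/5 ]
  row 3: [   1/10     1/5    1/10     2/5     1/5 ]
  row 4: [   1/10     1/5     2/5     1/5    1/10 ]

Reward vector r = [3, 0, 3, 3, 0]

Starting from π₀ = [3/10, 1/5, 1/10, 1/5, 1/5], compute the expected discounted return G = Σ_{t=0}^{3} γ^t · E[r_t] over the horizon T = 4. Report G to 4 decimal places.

G = 5.3496

t=0: π = [0.3000, 0.2000, 0.1000, 0.2000, 0.2000], E[r] = 1.8000, γ^t·E[r] = 1.800000, running G = 1.800000
t=1: π = [0.1700, 0.1900, 0.2100, 0.2400, 0.1900], E[r] = 1.8600, γ^t·E[r] = 1.488000, running G = 3.288000
t=2: π = [0.1550, 0.2250, 0.2160, 0.2250, 0.1790], E[r] = 1.7880, γ^t·E[r] = 1.144320, running G = 4.432320
t=3: π = [0.1605, 0.2277, 0.2203, 0.2164, 0.1751], E[r] = 1.7916, γ^t·E[r] = 0.917299, running G = 5.349619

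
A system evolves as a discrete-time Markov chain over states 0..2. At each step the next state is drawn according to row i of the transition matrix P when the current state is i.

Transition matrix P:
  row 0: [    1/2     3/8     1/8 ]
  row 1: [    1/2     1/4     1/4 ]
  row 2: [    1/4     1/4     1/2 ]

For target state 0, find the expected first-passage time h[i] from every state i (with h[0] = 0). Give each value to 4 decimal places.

First-step conditioning: h[0] = 0; for i ≠ 0, h[i] = 1 + Σ_k P[i][k]·h[k].
  h[1] = 1 + 1/4·h[1] + 1/4·h[2]
  h[2] = 1 + 1/4·h[1] + 1/2·h[2]
Solving the 2×2 linear system over states ≠ 0 gives exactly h = [0, 12/5, 16/5] (h[0] = 0 is the target).

h = [0.0000, 2.4000, 3.2000]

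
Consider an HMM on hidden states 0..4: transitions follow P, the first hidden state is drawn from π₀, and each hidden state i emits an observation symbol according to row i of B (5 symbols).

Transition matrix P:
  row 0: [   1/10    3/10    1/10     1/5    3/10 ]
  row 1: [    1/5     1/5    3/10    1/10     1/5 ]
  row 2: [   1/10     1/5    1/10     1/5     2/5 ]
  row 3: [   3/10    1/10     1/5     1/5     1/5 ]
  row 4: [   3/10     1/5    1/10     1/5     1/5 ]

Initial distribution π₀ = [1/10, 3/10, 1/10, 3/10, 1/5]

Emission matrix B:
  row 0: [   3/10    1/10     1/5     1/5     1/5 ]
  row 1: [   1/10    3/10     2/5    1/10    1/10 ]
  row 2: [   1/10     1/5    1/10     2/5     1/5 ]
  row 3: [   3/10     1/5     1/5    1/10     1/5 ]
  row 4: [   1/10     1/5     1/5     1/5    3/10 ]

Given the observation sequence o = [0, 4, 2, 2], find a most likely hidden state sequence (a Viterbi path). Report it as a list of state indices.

path = [3, 0, 1, 1]

t=0: δ = [3.000e-02, 3.000e-02, 1.000e-02, 9.000e-02, 2.000e-02]  (obs o_0=0)
t=1: δ = [5.400e-03, 9.000e-04, 3.600e-03, 3.600e-03, 5.400e-03]  ψ = [3, 0, 3, 3, 3]  (obs o_1=4)
t=2: δ = [3.240e-04, 6.480e-04, 7.200e-05, 2.160e-04, 3.240e-04]  ψ = [4, 0, 3, 0, 0]  (obs o_2=2)
t=3: δ = [2.592e-05, 5.184e-05, 1.944e-05, 1.296e-05, 2.592e-05]  ψ = [1, 1, 1, 0, 1]  (obs o_3=2)
backtrack: best end state = 1; path = [3, 0, 1, 1]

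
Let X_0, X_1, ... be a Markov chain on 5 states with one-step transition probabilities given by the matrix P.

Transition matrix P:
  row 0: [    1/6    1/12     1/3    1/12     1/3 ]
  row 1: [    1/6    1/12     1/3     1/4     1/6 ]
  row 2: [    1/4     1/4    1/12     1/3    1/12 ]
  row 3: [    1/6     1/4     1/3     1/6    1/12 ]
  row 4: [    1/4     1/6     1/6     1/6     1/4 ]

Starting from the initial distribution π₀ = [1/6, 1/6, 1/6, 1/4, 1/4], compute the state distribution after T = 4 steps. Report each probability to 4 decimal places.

t=0: π = [0.1667, 0.1667, 0.1667, 0.2500, 0.2500]
t=1: π = [0.2014, 0.1736, 0.2500, 0.1944, 0.1806]
t=2: π = [0.2025, 0.1725, 0.2407, 0.2060, 0.1782]
t=3: π = [0.2016, 0.1726, 0.2434, 0.2043, 0.1780]
t=4: π = [0.2018, 0.1728, 0.2428, 0.2048, 0.1778]

π = [0.2018, 0.1728, 0.2428, 0.2048, 0.1778]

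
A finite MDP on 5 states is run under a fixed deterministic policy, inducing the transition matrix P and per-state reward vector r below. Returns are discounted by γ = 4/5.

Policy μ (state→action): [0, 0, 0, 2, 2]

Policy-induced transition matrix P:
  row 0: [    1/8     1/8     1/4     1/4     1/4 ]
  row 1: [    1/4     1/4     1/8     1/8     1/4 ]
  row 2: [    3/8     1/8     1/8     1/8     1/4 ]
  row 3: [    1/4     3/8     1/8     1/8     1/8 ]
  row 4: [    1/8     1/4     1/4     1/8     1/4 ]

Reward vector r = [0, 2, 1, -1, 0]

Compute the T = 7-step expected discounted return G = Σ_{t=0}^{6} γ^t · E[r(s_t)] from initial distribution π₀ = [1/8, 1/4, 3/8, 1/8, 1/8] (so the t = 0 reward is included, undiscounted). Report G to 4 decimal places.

G = 2.0889

t=0: π = [0.1250, 0.2500, 0.3750, 0.1250, 0.1250], E[r] = 0.7500, γ^t·E[r] = 0.750000, running G = 0.750000
t=1: π = [0.2656, 0.2031, 0.1563, 0.1406, 0.2344], E[r] = 0.4219, γ^t·E[r] = 0.337500, running G = 1.087500
t=2: π = [0.2070, 0.2148, 0.1875, 0.1582, 0.2324], E[r] = 0.4590, γ^t·E[r] = 0.293750, running G = 1.381250
t=3: π = [0.2185, 0.2205, 0.1799, 0.1509, 0.2302], E[r] = 0.4700, γ^t·E[r] = 0.240625, running G = 1.621875
t=4: π = [0.2164, 0.2191, 0.1811, 0.1523, 0.2311], E[r] = 0.4669, γ^t·E[r] = 0.191238, running G = 1.813113
t=5: π = [0.2167, 0.2194, 0.1809, 0.1521, 0.2310], E[r] = 0.4676, γ^t·E[r] = 0.153223, running G = 1.966335
t=6: π = [0.2167, 0.2193, 0.1810, 0.1521, 0.2310], E[r] = 0.4675, γ^t·E[r] = 0.122545, running G = 2.088880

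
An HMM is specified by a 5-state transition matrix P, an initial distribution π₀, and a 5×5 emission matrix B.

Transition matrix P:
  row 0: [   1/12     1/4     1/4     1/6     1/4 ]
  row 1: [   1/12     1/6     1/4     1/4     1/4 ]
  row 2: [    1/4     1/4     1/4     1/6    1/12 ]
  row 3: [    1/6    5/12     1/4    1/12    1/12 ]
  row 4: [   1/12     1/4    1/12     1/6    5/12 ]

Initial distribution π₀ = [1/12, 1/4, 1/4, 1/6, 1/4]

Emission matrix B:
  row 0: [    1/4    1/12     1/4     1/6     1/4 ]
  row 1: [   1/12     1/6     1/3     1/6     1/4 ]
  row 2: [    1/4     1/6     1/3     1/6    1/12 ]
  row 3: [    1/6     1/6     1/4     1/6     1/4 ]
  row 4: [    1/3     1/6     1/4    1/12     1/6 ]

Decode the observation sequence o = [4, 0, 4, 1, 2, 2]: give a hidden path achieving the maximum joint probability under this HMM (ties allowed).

t=0: δ = [2.083e-02, 6.250e-02, 2.083e-02, 4.167e-02, 4.167e-02]  (obs o_0=4)
t=1: δ = [1.736e-03, 1.447e-03, 3.906e-03, 2.604e-03, 5.787e-03]  ψ = [3, 3, 1, 1, 4]  (obs o_1=0)
t=2: δ = [2.441e-04, 3.617e-04, 8.138e-05, 2.411e-04, 4.019e-04]  ψ = [2, 4, 2, 4, 4]  (obs o_2=4)
t=3: δ = [3.349e-06, 1.674e-05, 1.507e-05, 1.507e-05, 2.791e-05]  ψ = [3, 3, 1, 1, 4]  (obs o_3=1)
t=4: δ = [9.419e-07, 2.326e-06, 1.395e-06, 1.163e-06, 2.907e-06]  ψ = [2, 4, 1, 4, 4]  (obs o_4=2)
t=5: δ = [8.721e-08, 2.423e-07, 1.938e-07, 1.454e-07, 3.028e-07]  ψ = [2, 4, 1, 1, 4]  (obs o_5=2)
backtrack: best end state = 4; path = [4, 4, 4, 4, 4, 4]

path = [4, 4, 4, 4, 4, 4]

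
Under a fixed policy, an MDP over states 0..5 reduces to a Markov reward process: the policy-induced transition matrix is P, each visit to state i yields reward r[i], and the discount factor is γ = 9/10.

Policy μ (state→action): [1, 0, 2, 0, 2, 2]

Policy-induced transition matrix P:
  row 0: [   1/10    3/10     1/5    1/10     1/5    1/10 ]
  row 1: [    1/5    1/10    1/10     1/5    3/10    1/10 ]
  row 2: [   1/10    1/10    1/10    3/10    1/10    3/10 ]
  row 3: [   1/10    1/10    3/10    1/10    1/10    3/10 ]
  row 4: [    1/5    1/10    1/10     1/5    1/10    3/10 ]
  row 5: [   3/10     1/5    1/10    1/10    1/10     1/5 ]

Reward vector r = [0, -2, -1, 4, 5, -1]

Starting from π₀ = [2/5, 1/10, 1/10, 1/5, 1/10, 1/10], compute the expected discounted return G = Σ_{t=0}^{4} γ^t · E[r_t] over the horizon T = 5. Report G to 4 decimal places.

G = 3.0598

t=0: π = [0.4000, 0.1000, 0.1000, 0.2000, 0.1000, 0.1000], E[r] = 0.9000, γ^t·E[r] = 0.900000, running G = 0.900000
t=1: π = [0.1400, 0.1900, 0.1800, 0.1400, 0.1600, 0.1900], E[r] = 0.6100, γ^t·E[r] = 0.549000, running G = 1.449000
t=2: π = [0.1730, 0.1470, 0.1420, 0.1710, 0.1520, 0.2150], E[r] = 0.7930, γ^t·E[r] = 0.642330, running G = 2.091330
t=3: π = [0.1729, 0.1561, 0.1515, 0.1583, 0.1467, 0.2145], E[r] = 0.6885, γ^t·E[r] = 0.501917, running G = 2.593247
t=4: π = [0.1732, 0.1560, 0.1490, 0.1606, 0.1485, 0.2128], E[r] = 0.7111, γ^t·E[r] = 0.466559, running G = 3.059806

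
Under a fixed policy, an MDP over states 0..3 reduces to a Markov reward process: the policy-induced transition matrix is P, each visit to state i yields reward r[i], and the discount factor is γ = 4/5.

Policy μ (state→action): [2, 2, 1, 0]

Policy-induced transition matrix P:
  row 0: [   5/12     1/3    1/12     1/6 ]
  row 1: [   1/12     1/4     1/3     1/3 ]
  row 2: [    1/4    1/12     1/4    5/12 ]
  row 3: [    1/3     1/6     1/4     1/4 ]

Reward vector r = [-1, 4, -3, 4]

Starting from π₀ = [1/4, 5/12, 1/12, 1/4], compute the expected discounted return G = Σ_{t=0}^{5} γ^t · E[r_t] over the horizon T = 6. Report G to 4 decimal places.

t=0: π = [0.2500, 0.4167, 0.0833, 0.2500], E[r] = 2.1667, γ^t·E[r] = 2.166667, running G = 2.166667
t=1: π = [0.2431, 0.2361, 0.2431, 0.2778], E[r] = 1.0833, γ^t·E[r] = 0.866667, running G = 3.033333
t=2: π = [0.2743, 0.2066, 0.2292, 0.2899], E[r] = 1.0243, γ^t·E[r] = 0.655556, running G = 3.688889
t=3: π = [0.2854, 0.2105, 0.2215, 0.2826], E[r] = 1.0223, γ^t·E[r] = 0.523407, running G = 4.212296
t=4: π = [0.2860, 0.2133, 0.2200, 0.2807], E[r] = 1.0300, γ^t·E[r] = 0.421906, running G = 4.634202
t=5: π = [0.2855, 0.2138, 0.2201, 0.2806], E[r] = 1.0317, γ^t·E[r] = 0.338077, running G = 4.972280

G = 4.9723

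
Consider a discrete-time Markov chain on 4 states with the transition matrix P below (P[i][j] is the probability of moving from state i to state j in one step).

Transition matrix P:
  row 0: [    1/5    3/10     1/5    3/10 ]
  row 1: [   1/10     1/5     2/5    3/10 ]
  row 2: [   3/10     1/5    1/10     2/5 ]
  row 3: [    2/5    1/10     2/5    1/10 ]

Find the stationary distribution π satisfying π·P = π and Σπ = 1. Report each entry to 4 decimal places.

π = [0.2613, 0.1989, 0.2675, 0.2723]

Balance equations π_j = Σ_i π_i·P[i][j]:
  π_0 = 1/5·π_0 + 1/10·π_1 + 3/10·π_2 + 2/5·π_3
  π_1 = 3/10·π_0 + 1/5·π_1 + 1/5·π_2 + 1/10·π_3
  π_2 = 1/5·π_0 + 2/5·π_1 + 1/10·π_2 + 2/5·π_3
  normalize: π_0 + π_1 + π_2 + π_3 = 1
Solving the linear system gives exactly π = [127/486, 145/729, 65/243, 397/1458].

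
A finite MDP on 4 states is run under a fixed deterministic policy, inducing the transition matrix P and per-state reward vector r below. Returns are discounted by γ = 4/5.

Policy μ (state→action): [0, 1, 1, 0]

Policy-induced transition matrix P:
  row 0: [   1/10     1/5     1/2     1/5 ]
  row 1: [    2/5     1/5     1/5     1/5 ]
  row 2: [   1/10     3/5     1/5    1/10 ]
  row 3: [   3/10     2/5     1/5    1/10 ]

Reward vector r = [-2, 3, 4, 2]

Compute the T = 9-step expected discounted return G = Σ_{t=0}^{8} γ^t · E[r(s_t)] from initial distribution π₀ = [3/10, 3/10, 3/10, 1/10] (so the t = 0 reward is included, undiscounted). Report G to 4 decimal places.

G = 8.2766

t=0: π = [0.3000, 0.3000, 0.3000, 0.1000], E[r] = 1.7000, γ^t·E[r] = 1.700000, running G = 1.700000
t=1: π = [0.2100, 0.3400, 0.2900, 0.1600], E[r] = 2.0800, γ^t·E[r] = 1.664000, running G = 3.364000
t=2: π = [0.2340, 0.3480, 0.2630, 0.1550], E[r] = 1.9380, γ^t·E[r] = 1.240320, running G = 4.604320
t=3: π = [0.2354, 0.3362, 0.2702, 0.1582], E[r] = 1.9350, γ^t·E[r] = 0.990720, running G = 5.595040
t=4: π = [0.2325, 0.3397, 0.2706, 0.1572], E[r] = 1.9510, γ^t·E[r] = 0.799113, running G = 6.394153
t=5: π = [0.2333, 0.3397, 0.2698, 0.1572], E[r] = 1.9458, γ^t·E[r] = 0.637596, running G = 7.031749
t=6: π = [0.2333, 0.3393, 0.2700, 0.1573], E[r] = 1.9460, γ^t·E[r] = 0.510122, running G = 7.541871
t=7: π = [0.2333, 0.3395, 0.2700, 0.1573], E[r] = 1.9464, γ^t·E[r] = 0.408193, running G = 7.950064
t=8: π = [0.2333, 0.3395, 0.2700, 0.1573], E[r] = 1.9462, γ^t·E[r] = 0.326526, running G = 8.276589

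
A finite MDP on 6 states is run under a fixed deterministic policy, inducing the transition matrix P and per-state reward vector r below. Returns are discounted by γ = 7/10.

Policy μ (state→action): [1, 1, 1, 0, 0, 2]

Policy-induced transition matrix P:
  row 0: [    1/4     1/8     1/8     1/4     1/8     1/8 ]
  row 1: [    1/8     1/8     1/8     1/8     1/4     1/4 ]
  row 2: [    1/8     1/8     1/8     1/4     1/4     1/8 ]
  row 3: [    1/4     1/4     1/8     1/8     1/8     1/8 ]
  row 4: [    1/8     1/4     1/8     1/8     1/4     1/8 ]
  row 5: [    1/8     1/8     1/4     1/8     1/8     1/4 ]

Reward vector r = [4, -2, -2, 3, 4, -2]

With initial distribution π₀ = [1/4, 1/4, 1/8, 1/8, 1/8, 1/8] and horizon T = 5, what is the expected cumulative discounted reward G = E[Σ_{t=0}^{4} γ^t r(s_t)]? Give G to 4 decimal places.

G = 2.5989

t=0: π = [0.2500, 0.2500, 0.1250, 0.1250, 0.1250, 0.1250], E[r] = 0.8750, γ^t·E[r] = 0.875000, running G = 0.875000
t=1: π = [0.1719, 0.1563, 0.1406, 0.1719, 0.1875, 0.1719], E[r] = 1.0156, γ^t·E[r] = 0.710938, running G = 1.585938
t=2: π = [0.1680, 0.1699, 0.1465, 0.1641, 0.1855, 0.1660], E[r] = 0.9414, γ^t·E[r] = 0.461289, running G = 2.047227
t=3: π = [0.1665, 0.1687, 0.1458, 0.1643, 0.1877, 0.1670], E[r] = 0.9470, γ^t·E[r] = 0.324828, running G = 2.372055
t=4: π = [0.1664, 0.1690, 0.1459, 0.1640, 0.1878, 0.1670], E[r] = 0.9449, γ^t·E[r] = 0.226874, running G = 2.598929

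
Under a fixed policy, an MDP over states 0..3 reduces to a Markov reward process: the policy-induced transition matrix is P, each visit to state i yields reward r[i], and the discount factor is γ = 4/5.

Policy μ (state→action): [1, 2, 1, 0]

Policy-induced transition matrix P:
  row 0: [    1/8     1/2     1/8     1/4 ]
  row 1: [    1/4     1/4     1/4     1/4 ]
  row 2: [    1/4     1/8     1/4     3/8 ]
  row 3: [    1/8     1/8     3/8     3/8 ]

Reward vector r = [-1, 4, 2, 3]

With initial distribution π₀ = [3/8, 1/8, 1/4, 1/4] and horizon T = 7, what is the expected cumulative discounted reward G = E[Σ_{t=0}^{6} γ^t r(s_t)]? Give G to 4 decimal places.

t=0: π = [0.3750, 0.1250, 0.2500, 0.2500], E[r] = 1.3750, γ^t·E[r] = 1.375000, running G = 1.375000
t=1: π = [0.1719, 0.2813, 0.2344, 0.3125], E[r] = 2.3594, γ^t·E[r] = 1.887500, running G = 3.262500
t=2: π = [0.1895, 0.2246, 0.2676, 0.3184], E[r] = 2.1992, γ^t·E[r] = 1.407500, running G = 4.670000
t=3: π = [0.1865, 0.2241, 0.2661, 0.3232], E[r] = 2.2119, γ^t·E[r] = 1.132500, running G = 5.802500
t=4: π = [0.1863, 0.2230, 0.2671, 0.3237], E[r] = 2.2108, γ^t·E[r] = 0.905525, running G = 6.708025
t=5: π = [0.1863, 0.2227, 0.2672, 0.3238], E[r] = 2.2105, γ^t·E[r] = 0.724345, running G = 7.432370
t=6: π = [0.1862, 0.2227, 0.2672, 0.3239], E[r] = 2.2105, γ^t·E[r] = 0.579480, running G = 8.011850

G = 8.0118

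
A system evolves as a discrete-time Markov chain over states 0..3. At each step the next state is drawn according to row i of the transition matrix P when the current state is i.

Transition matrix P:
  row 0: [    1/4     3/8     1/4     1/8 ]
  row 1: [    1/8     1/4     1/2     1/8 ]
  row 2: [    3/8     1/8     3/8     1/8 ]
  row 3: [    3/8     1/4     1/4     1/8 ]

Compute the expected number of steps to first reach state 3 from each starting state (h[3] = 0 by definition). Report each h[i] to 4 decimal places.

h = [8.0000, 8.0000, 8.0000, 0.0000]

First-step conditioning: h[3] = 0; for i ≠ 3, h[i] = 1 + Σ_k P[i][k]·h[k].
  h[0] = 1 + 1/4·h[0] + 3/8·h[1] + 1/4·h[2]
  h[1] = 1 + 1/8·h[0] + 1/4·h[1] + 1/2·h[2]
  h[2] = 1 + 3/8·h[0] + 1/8·h[1] + 3/8·h[2]
Solving the 3×3 linear system over states ≠ 3 gives exactly h = [8, 8, 8, 0] (h[3] = 0 is the target).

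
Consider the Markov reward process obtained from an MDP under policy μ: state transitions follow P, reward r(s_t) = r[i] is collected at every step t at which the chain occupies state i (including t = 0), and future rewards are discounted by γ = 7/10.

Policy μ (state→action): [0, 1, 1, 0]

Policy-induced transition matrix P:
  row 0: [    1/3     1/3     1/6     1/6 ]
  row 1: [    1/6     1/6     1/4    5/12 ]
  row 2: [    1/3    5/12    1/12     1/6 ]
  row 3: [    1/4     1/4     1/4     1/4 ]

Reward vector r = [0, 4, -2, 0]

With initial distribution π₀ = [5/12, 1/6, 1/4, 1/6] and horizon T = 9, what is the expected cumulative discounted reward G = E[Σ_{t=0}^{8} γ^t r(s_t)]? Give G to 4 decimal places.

t=0: π = [0.4167, 0.1667, 0.2500, 0.1667], E[r] = 0.1667, γ^t·E[r] = 0.166667, running G = 0.166667
t=1: π = [0.2917, 0.3125, 0.1736, 0.2222], E[r] = 0.9028, γ^t·E[r] = 0.631944, running G = 0.798611
t=2: π = [0.2627, 0.2772, 0.1968, 0.2633], E[r] = 0.7153, γ^t·E[r] = 0.350486, running G = 1.149097
t=3: π = [0.2652, 0.2816, 0.1953, 0.2579], E[r] = 0.7357, γ^t·E[r] = 0.252354, running G = 1.401451
t=4: π = [0.2649, 0.2812, 0.1953, 0.2586], E[r] = 0.7340, γ^t·E[r] = 0.176244, running G = 1.577695
t=5: π = [0.2649, 0.2812, 0.1954, 0.2585], E[r] = 0.7341, γ^t·E[r] = 0.123376, running G = 1.701071
t=6: π = [0.2649, 0.2812, 0.1954, 0.2585], E[r] = 0.7341, γ^t·E[r] = 0.086365, running G = 1.787437
t=7: π = [0.2649, 0.2812, 0.1954, 0.2585], E[r] = 0.7341, γ^t·E[r] = 0.060455, running G = 1.847892
t=8: π = [0.2649, 0.2812, 0.1954, 0.2585], E[r] = 0.7341, γ^t·E[r] = 0.042319, running G = 1.890211

G = 1.8902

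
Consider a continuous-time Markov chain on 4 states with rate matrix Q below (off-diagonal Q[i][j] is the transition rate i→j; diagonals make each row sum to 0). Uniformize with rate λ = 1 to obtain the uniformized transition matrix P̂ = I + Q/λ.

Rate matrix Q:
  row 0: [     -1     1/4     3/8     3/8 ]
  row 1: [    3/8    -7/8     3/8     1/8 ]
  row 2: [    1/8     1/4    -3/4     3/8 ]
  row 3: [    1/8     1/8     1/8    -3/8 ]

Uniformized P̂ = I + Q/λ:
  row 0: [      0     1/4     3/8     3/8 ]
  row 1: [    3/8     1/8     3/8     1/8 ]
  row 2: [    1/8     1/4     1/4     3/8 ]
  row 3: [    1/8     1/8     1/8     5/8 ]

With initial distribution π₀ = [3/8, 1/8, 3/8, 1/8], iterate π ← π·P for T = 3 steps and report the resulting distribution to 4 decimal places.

π = [0.1482, 0.1763, 0.2410, 0.4346]

t=0: π = [0.3750, 0.1250, 0.3750, 0.1250]
t=1: π = [0.1094, 0.2188, 0.2969, 0.3750]
t=2: π = [0.1660, 0.1758, 0.2441, 0.4141]
t=3: π = [0.1482, 0.1763, 0.2410, 0.4346]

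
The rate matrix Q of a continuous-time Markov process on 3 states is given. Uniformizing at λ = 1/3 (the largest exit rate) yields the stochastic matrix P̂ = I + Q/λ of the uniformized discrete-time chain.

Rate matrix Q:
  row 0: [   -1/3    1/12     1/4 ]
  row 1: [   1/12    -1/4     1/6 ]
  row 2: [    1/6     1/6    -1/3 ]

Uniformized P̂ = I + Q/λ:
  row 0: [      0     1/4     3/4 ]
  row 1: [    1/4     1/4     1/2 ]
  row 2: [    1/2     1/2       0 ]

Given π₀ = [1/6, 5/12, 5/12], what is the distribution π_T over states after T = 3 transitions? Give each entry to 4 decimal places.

π = [0.2891, 0.3529, 0.3581]

t=0: π = [0.1667, 0.4167, 0.4167]
t=1: π = [0.3125, 0.3542, 0.3333]
t=2: π = [0.2552, 0.3333, 0.4115]
t=3: π = [0.2891, 0.3529, 0.3581]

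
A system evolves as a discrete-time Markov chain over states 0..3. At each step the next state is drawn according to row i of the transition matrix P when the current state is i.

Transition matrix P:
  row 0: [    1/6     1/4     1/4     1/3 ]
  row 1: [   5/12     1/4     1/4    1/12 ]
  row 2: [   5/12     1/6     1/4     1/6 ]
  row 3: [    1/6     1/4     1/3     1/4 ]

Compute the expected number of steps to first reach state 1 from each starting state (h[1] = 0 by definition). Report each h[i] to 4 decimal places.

First-step conditioning: h[1] = 0; for i ≠ 1, h[i] = 1 + Σ_k P[i][k]·h[k].
  h[0] = 1 + 1/6·h[0] + 1/4·h[2] + 1/3·h[3]
  h[2] = 1 + 5/12·h[0] + 1/4·h[2] + 1/6·h[3]
  h[3] = 1 + 1/6·h[0] + 1/3·h[2] + 1/4·h[3]
Solving the 3×3 linear system over states ≠ 1 gives exactly h = [1896/431, 0, 2052/431, 1908/431] (h[1] = 0 is the target).

h = [4.3991, 0.0000, 4.7610, 4.4269]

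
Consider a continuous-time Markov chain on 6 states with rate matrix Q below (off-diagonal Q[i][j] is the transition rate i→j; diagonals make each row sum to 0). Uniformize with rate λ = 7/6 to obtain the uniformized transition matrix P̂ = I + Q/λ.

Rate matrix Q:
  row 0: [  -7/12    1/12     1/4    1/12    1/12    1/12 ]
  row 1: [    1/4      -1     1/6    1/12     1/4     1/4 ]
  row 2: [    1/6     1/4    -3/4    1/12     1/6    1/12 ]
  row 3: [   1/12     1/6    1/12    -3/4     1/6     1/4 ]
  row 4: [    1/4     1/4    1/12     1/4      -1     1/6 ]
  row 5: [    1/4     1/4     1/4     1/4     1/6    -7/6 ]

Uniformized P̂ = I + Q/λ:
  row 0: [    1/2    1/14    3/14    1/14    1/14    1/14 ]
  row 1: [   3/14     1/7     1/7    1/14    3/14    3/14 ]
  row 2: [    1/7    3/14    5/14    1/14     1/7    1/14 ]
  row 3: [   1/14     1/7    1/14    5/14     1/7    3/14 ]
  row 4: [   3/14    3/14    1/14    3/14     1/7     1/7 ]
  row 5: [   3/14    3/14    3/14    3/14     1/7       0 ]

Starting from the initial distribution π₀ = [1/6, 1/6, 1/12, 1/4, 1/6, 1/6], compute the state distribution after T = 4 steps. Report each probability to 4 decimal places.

π = [0.2492, 0.1567, 0.1876, 0.1525, 0.1365, 0.1174]

t=0: π = [0.1667, 0.1667, 0.0833, 0.2500, 0.1667, 0.1667]
t=1: π = [0.2202, 0.1607, 0.1548, 0.1905, 0.1429, 0.1310]
t=2: π = [0.2389, 0.1577, 0.1773, 0.1650, 0.1386, 0.1224]
t=3: π = [0.2463, 0.1571, 0.1850, 0.1559, 0.1371, 0.1187]
t=4: π = [0.2492, 0.1567, 0.1876, 0.1525, 0.1365, 0.1174]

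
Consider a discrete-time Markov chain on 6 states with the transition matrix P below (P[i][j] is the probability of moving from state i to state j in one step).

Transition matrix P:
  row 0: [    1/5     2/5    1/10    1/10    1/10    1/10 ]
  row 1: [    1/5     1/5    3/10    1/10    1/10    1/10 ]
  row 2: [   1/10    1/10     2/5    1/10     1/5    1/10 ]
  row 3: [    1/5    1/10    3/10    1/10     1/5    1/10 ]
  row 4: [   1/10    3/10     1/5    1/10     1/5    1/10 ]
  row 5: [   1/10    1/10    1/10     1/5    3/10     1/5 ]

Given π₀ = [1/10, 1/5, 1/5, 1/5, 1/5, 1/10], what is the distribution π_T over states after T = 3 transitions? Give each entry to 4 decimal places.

t=0: π = [0.1000, 0.2000, 0.2000, 0.2000, 0.2000, 0.1000]
t=1: π = [0.1500, 0.1900, 0.2600, 0.1100, 0.1800, 0.1100]
t=2: π = [0.1450, 0.2000, 0.2560, 0.1110, 0.1770, 0.1110]
t=3: π = [0.1456, 0.1989, 0.2567, 0.1111, 0.1766, 0.1111]

π = [0.1456, 0.1989, 0.2567, 0.1111, 0.1766, 0.1111]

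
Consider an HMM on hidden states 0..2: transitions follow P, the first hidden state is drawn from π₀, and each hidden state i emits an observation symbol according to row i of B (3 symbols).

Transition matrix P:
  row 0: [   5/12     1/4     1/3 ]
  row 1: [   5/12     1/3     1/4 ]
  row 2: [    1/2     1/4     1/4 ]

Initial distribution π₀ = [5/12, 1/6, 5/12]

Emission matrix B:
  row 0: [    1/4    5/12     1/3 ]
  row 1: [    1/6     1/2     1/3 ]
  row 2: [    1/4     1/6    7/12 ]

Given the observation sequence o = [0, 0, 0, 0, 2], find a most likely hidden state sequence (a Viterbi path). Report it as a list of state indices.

t=0: δ = [1.042e-01, 2.778e-02, 1.042e-01]  (obs o_0=0)
t=1: δ = [1.302e-02, 4.340e-03, 8.681e-03]  ψ = [2, 0, 0]  (obs o_1=0)
t=2: δ = [1.356e-03, 5.425e-04, 1.085e-03]  ψ = [0, 0, 0]  (obs o_2=0)
t=3: δ = [1.413e-04, 5.651e-05, 1.130e-04]  ψ = [0, 0, 0]  (obs o_3=0)
t=4: δ = [1.962e-05, 1.177e-05, 2.747e-05]  ψ = [0, 0, 0]  (obs o_4=2)
backtrack: best end state = 2; path = [2, 0, 0, 0, 2]

path = [2, 0, 0, 0, 2]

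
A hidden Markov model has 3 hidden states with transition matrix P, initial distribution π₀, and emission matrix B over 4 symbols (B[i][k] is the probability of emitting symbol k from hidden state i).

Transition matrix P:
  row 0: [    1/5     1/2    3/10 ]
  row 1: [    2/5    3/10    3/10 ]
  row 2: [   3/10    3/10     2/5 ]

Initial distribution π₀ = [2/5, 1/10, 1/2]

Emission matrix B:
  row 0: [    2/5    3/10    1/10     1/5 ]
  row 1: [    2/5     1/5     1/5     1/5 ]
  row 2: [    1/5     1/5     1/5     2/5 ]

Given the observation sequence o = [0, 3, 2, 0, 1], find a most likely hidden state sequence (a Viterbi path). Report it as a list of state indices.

path = [0, 2, 2, 1, 0]

t=0: δ = [1.600e-01, 4.000e-02, 1.000e-01]  (obs o_0=0)
t=1: δ = [6.400e-03, 1.600e-02, 1.920e-02]  ψ = [0, 0, 0]  (obs o_1=3)
t=2: δ = [6.400e-04, 1.152e-03, 1.536e-03]  ψ = [1, 2, 2]  (obs o_2=2)
t=3: δ = [1.843e-04, 1.843e-04, 1.229e-04]  ψ = [1, 2, 2]  (obs o_3=0)
t=4: δ = [2.212e-05, 1.843e-05, 1.106e-05]  ψ = [1, 0, 0]  (obs o_4=1)
backtrack: best end state = 0; path = [0, 2, 2, 1, 0]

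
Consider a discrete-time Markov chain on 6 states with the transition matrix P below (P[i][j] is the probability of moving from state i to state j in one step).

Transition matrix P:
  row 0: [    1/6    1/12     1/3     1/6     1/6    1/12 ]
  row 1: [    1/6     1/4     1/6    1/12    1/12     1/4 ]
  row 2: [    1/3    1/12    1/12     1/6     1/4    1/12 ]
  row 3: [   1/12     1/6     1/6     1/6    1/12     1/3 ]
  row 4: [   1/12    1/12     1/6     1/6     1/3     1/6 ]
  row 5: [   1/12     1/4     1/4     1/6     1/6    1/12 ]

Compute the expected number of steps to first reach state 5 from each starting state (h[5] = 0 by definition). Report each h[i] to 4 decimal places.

First-step conditioning: h[5] = 0; for i ≠ 5, h[i] = 1 + Σ_k P[i][k]·h[k].
  h[0] = 1 + 1/6·h[0] + 1/12·h[1] + 1/3·h[2] + 1/6·h[3] + 1/6·h[4]
  h[1] = 1 + 1/6·h[0] + 1/4·h[1] + 1/6·h[2] + 1/12·h[3] + 1/12·h[4]
  h[2] = 1 + 1/3·h[0] + 1/12·h[1] + 1/12·h[2] + 1/6·h[3] + 1/4·h[4]
  h[3] = 1 + 1/12·h[0] + 1/6·h[1] + 1/6·h[2] + 1/6·h[3] + 1/12·h[4]
  h[4] = 1 + 1/12·h[0] + 1/12·h[1] + 1/6·h[2] + 1/6·h[3] + 1/3·h[4]
Solving the 5×5 linear system over states ≠ 5 gives exactly h = [11616/1835, 184644/34865, 219252/34865, 32916/6973, 198924/34865, 0] (h[5] = 0 is the target).

h = [6.3302, 5.2960, 6.2886, 4.7205, 5.7055, 0.0000]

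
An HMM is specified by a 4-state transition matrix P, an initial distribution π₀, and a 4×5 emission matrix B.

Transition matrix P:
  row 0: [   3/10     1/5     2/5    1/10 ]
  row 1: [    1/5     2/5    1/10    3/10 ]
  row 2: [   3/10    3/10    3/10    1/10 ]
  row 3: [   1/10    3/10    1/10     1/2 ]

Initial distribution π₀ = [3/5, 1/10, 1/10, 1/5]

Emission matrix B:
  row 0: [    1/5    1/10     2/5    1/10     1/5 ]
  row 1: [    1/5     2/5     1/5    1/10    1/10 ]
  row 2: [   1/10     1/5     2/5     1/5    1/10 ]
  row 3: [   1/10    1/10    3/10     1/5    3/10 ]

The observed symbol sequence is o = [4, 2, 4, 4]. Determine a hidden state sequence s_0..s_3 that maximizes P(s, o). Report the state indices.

t=0: δ = [1.200e-01, 1.000e-02, 1.000e-02, 6.000e-02]  (obs o_0=4)
t=1: δ = [1.440e-02, 4.800e-03, 1.920e-02, 9.000e-03]  ψ = [0, 0, 0, 3]  (obs o_1=2)
t=2: δ = [1.152e-03, 5.760e-04, 5.760e-04, 1.350e-03]  ψ = [2, 2, 0, 3]  (obs o_2=4)
t=3: δ = [6.912e-05, 4.050e-05, 4.608e-05, 2.025e-04]  ψ = [0, 3, 0, 3]  (obs o_3=4)
backtrack: best end state = 3; path = [3, 3, 3, 3]

path = [3, 3, 3, 3]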